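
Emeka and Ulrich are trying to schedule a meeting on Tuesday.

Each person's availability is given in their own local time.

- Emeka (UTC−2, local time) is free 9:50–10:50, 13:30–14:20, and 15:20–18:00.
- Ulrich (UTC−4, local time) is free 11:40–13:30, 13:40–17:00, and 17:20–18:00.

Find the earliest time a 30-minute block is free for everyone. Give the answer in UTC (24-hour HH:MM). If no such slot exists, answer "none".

Emeka → UTC: 11:50–12:50, 15:30–16:20, 17:20–20:00.
Ulrich → UTC: 15:40–17:30, 17:40–21:00, 21:20–22:00.
Emeka ∩ Ulrich: 15:40–16:20, 17:20–17:30, 17:40–20:00.
Windows ≥ 30 min: 15:40–16:20, 17:40–20:00.
Earliest such window starts at 15:40.

15:40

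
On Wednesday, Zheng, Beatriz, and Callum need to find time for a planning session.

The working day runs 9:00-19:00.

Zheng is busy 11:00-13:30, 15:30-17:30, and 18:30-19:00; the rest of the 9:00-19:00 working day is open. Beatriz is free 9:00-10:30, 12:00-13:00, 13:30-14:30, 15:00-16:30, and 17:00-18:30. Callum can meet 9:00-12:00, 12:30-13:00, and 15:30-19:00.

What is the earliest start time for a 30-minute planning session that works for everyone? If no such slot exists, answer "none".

Zheng free within 09:00–19:00: 09:00–11:00, 13:30–15:30, 17:30–18:30.
Zheng ∩ Beatriz: 09:00–10:30, 13:30–14:30, 15:00–15:30, 17:30–18:30.
Zheng ∩ Beatriz ∩ Callum: 09:00–10:30, 17:30–18:30.
Windows ≥ 30 min: 09:00–10:30, 17:30–18:30.
Earliest such window starts at 09:00.

09:00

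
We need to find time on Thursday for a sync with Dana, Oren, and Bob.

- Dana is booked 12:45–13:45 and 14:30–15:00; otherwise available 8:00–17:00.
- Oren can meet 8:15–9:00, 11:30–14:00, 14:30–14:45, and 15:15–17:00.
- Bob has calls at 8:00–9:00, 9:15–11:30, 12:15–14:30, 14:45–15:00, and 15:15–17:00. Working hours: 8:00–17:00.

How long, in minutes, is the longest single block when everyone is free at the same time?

45 minutes

Dana free within 08:00–17:00: 08:00–12:45, 13:45–14:30, 15:00–17:00.
Bob free within 08:00–17:00: 09:00–09:15, 11:30–12:15, 14:30–14:45, 15:00–15:15.
Dana ∩ Oren: 08:15–09:00, 11:30–12:45, 13:45–14:00, 15:15–17:00.
Dana ∩ Oren ∩ Bob: 11:30–12:15.
Single common window of 45 minutes.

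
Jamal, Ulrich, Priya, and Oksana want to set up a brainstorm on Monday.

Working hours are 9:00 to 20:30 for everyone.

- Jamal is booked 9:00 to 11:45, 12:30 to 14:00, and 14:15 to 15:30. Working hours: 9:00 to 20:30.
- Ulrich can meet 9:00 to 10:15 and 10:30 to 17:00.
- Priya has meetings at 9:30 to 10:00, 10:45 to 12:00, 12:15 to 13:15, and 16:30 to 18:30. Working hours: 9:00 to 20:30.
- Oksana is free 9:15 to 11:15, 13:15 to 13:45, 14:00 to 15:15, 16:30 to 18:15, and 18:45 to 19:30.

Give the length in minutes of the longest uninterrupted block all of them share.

15 minutes

Jamal free within 09:00–20:30: 11:45–12:30, 14:00–14:15, 15:30–20:30.
Priya free within 09:00–20:30: 09:00–09:30, 10:00–10:45, 12:00–12:15, 13:15–16:30, 18:30–20:30.
Jamal ∩ Ulrich: 11:45–12:30, 14:00–14:15, 15:30–17:00.
Jamal ∩ Ulrich ∩ Priya: 12:00–12:15, 14:00–14:15, 15:30–16:30.
Jamal ∩ Ulrich ∩ Priya ∩ Oksana: 14:00–14:15.
Single common window of 15 minutes.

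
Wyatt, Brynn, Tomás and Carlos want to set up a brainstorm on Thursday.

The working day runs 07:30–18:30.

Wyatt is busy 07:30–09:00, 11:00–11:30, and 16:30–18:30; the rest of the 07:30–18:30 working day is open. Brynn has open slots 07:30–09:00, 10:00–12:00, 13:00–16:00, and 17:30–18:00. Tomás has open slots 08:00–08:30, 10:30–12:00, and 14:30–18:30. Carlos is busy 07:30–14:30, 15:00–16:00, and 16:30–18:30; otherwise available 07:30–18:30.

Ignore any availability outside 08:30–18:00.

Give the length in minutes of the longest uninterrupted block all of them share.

Wyatt free within 07:30–18:30: 09:00–11:00, 11:30–16:30.
Carlos free within 07:30–18:30: 14:30–15:00, 16:00–16:30.
Wyatt ∩ Brynn: 10:00–11:00, 11:30–12:00, 13:00–16:00.
Wyatt ∩ Brynn ∩ Tomás: 10:30–11:00, 11:30–12:00, 14:30–16:00.
Wyatt ∩ Brynn ∩ Tomás ∩ Carlos: 14:30–15:00.
Restricted to 08:30–18:00: 14:30–15:00.
Single common window of 30 minutes.

30 minutes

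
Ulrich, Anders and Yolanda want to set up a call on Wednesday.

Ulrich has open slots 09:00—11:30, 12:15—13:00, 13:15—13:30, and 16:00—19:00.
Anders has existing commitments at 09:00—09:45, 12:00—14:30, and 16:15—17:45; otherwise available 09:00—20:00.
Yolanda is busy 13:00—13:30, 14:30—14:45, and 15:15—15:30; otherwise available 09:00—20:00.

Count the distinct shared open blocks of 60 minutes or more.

Anders free within 09:00–20:00: 09:45–12:00, 14:30–16:15, 17:45–20:00.
Yolanda free within 09:00–20:00: 09:00–13:00, 13:30–14:30, 14:45–15:15, 15:30–20:00.
Ulrich ∩ Anders: 09:45–11:30, 16:00–16:15, 17:45–19:00.
Ulrich ∩ Anders ∩ Yolanda: 09:45–11:30, 16:00–16:15, 17:45–19:00.
Windows ≥ 60 min: 09:45–11:30, 17:45–19:00.
That's 2 windows.

2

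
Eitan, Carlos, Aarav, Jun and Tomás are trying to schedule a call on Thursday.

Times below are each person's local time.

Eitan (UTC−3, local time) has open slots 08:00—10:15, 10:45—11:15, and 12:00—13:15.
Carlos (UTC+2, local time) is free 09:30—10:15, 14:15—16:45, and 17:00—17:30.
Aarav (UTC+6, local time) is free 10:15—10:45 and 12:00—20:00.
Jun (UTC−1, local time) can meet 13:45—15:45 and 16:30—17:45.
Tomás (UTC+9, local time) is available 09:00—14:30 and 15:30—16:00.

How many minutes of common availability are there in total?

Eitan → UTC: 11:00–13:15, 13:45–14:15, 15:00–16:15.
Carlos → UTC: 07:30–08:15, 12:15–14:45, 15:00–15:30.
Aarav → UTC: 04:15–04:45, 06:00–14:00.
Jun → UTC: 14:45–16:45, 17:30–18:45.
Tomás → UTC: 00:00–05:30, 06:30–07:00.
Eitan ∩ Carlos: 12:15–13:15, 13:45–14:15, 15:00–15:30.
Eitan ∩ Carlos ∩ Aarav: 12:15–13:15, 13:45–14:00.
Eitan ∩ Carlos ∩ Aarav ∩ Jun: (none).
Eitan ∩ Carlos ∩ Aarav ∩ Jun ∩ Tomás: (none).
Total common minutes: 0.

0 minutes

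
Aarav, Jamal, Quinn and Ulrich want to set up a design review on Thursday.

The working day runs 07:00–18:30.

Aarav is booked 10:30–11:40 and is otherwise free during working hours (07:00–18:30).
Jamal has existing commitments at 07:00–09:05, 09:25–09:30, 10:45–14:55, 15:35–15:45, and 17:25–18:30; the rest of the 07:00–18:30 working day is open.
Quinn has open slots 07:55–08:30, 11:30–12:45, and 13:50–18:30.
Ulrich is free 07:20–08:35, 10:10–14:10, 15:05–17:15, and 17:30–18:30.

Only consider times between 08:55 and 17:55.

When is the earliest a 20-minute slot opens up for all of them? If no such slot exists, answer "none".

Aarav free within 07:00–18:30: 07:00–10:30, 11:40–18:30.
Jamal free within 07:00–18:30: 09:05–09:25, 09:30–10:45, 14:55–15:35, 15:45–17:25.
Aarav ∩ Jamal: 09:05–09:25, 09:30–10:30, 14:55–15:35, 15:45–17:25.
Aarav ∩ Jamal ∩ Quinn: 14:55–15:35, 15:45–17:25.
Aarav ∩ Jamal ∩ Quinn ∩ Ulrich: 15:05–15:35, 15:45–17:15.
Restricted to 08:55–17:55: 15:05–15:35, 15:45–17:15.
Windows ≥ 20 min: 15:05–15:35, 15:45–17:15.
Earliest such window starts at 15:05.

15:05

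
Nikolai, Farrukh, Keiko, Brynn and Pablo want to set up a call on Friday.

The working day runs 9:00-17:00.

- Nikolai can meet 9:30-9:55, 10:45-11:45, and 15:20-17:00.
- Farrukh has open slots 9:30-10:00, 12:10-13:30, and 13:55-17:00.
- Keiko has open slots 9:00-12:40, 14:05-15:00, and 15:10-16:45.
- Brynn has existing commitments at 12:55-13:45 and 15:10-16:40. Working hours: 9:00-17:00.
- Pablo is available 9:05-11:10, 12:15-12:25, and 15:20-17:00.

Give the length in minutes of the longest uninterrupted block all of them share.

Brynn free within 09:00–17:00: 09:00–12:55, 13:45–15:10, 16:40–17:00.
Nikolai ∩ Farrukh: 09:30–09:55, 15:20–17:00.
Nikolai ∩ Farrukh ∩ Keiko: 09:30–09:55, 15:20–16:45.
Nikolai ∩ Farrukh ∩ Keiko ∩ Brynn: 09:30–09:55, 16:40–16:45.
Nikolai ∩ Farrukh ∩ Keiko ∩ Brynn ∩ Pablo: 09:30–09:55, 16:40–16:45.
Common window lengths: 25, 5 min; longest is 25.

25 minutes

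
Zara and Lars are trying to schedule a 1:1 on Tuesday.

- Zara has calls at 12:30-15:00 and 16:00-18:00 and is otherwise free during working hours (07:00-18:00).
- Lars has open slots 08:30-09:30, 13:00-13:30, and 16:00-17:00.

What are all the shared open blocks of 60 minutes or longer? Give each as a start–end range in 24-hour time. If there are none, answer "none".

08:30–09:30

Zara free within 07:00–18:00: 07:00–12:30, 15:00–16:00.
Zara ∩ Lars: 08:30–09:30.
Windows ≥ 60 min: 08:30–09:30.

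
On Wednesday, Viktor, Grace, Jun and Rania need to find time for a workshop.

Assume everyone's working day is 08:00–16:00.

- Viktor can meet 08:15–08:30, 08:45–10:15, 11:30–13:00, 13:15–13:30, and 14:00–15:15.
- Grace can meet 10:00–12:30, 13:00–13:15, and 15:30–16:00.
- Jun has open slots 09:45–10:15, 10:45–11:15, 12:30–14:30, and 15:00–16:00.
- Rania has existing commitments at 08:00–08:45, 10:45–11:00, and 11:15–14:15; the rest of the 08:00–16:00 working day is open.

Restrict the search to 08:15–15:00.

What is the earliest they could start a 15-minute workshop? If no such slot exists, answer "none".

10:00

Rania free within 08:00–16:00: 08:45–10:45, 11:00–11:15, 14:15–16:00.
Viktor ∩ Grace: 10:00–10:15, 11:30–12:30.
Viktor ∩ Grace ∩ Jun: 10:00–10:15.
Viktor ∩ Grace ∩ Jun ∩ Rania: 10:00–10:15.
Restricted to 08:15–15:00: 10:00–10:15.
Windows ≥ 15 min: 10:00–10:15.
Earliest such window starts at 10:00.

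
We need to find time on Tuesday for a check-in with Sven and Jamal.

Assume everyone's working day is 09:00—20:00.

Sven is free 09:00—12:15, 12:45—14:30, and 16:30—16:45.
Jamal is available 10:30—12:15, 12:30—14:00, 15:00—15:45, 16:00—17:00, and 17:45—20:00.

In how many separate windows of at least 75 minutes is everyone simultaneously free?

2

Sven ∩ Jamal: 10:30–12:15, 12:45–14:00, 16:30–16:45.
Windows ≥ 75 min: 10:30–12:15, 12:45–14:00.
That's 2 windows.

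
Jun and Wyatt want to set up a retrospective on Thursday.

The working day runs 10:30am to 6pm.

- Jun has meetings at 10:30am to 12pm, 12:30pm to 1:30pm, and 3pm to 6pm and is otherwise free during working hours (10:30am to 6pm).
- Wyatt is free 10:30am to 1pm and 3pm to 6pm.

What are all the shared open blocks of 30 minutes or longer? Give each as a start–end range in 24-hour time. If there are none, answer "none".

Jun free within 10:30–18:00: 12:00–12:30, 13:30–15:00.
Jun ∩ Wyatt: 12:00–12:30.
Windows ≥ 30 min: 12:00–12:30.

12:00–12:30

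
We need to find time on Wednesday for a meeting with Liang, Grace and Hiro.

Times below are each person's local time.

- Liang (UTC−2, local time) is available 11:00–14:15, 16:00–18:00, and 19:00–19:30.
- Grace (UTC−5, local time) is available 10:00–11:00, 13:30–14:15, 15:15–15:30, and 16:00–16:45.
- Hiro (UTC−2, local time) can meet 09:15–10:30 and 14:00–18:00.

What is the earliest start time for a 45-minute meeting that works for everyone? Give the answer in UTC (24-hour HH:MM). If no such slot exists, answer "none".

18:30

Liang → UTC: 13:00–16:15, 18:00–20:00, 21:00–21:30.
Grace → UTC: 15:00–16:00, 18:30–19:15, 20:15–20:30, 21:00–21:45.
Hiro → UTC: 11:15–12:30, 16:00–20:00.
Liang ∩ Grace: 15:00–16:00, 18:30–19:15, 21:00–21:30.
Liang ∩ Grace ∩ Hiro: 18:30–19:15.
Windows ≥ 45 min: 18:30–19:15.
Earliest such window starts at 18:30.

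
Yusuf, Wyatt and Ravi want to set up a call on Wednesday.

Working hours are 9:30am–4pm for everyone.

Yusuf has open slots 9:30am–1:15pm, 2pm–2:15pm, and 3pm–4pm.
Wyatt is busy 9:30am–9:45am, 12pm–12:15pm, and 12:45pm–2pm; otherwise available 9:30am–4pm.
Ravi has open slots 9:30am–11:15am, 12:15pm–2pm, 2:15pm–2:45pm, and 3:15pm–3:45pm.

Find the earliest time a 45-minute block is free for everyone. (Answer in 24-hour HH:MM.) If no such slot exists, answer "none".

Wyatt free within 09:30–16:00: 09:45–12:00, 12:15–12:45, 14:00–16:00.
Yusuf ∩ Wyatt: 09:45–12:00, 12:15–12:45, 14:00–14:15, 15:00–16:00.
Yusuf ∩ Wyatt ∩ Ravi: 09:45–11:15, 12:15–12:45, 15:15–15:45.
Windows ≥ 45 min: 09:45–11:15.
Earliest such window starts at 09:45.

09:45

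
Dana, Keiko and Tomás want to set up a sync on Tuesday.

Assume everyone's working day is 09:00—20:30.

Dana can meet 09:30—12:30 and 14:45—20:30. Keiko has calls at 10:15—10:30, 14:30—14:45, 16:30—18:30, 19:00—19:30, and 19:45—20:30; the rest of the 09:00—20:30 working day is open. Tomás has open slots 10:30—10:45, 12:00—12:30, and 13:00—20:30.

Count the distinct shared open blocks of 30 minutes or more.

Keiko free within 09:00–20:30: 09:00–10:15, 10:30–14:30, 14:45–16:30, 18:30–19:00, 19:30–19:45.
Dana ∩ Keiko: 09:30–10:15, 10:30–12:30, 14:45–16:30, 18:30–19:00, 19:30–19:45.
Dana ∩ Keiko ∩ Tomás: 10:30–10:45, 12:00–12:30, 14:45–16:30, 18:30–19:00, 19:30–19:45.
Windows ≥ 30 min: 12:00–12:30, 14:45–16:30, 18:30–19:00.
That's 3 windows.

3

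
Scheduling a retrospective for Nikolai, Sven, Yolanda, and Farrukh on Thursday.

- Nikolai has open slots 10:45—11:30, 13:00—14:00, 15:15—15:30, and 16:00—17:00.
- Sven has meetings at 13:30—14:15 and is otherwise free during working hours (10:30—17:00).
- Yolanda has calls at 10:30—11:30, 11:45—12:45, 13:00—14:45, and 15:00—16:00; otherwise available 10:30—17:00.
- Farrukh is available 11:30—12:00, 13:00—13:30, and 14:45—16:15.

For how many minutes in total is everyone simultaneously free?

15 minutes

Sven free within 10:30–17:00: 10:30–13:30, 14:15–17:00.
Yolanda free within 10:30–17:00: 11:30–11:45, 12:45–13:00, 14:45–15:00, 16:00–17:00.
Nikolai ∩ Sven: 10:45–11:30, 13:00–13:30, 15:15–15:30, 16:00–17:00.
Nikolai ∩ Sven ∩ Yolanda: 16:00–17:00.
Nikolai ∩ Sven ∩ Yolanda ∩ Farrukh: 16:00–16:15.
Total common minutes: 15.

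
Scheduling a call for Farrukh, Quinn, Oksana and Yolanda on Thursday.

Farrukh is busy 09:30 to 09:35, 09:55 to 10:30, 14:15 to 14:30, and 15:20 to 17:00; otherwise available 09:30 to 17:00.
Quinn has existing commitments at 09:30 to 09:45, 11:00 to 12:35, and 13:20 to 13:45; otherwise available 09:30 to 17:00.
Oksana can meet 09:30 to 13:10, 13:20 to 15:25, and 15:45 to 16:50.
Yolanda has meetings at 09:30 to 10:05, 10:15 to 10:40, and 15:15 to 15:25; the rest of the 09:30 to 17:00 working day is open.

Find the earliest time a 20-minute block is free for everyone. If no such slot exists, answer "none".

Farrukh free within 09:30–17:00: 09:35–09:55, 10:30–14:15, 14:30–15:20.
Quinn free within 09:30–17:00: 09:45–11:00, 12:35–13:20, 13:45–17:00.
Yolanda free within 09:30–17:00: 10:05–10:15, 10:40–15:15, 15:25–17:00.
Farrukh ∩ Quinn: 09:45–09:55, 10:30–11:00, 12:35–13:20, 13:45–14:15, 14:30–15:20.
Farrukh ∩ Quinn ∩ Oksana: 09:45–09:55, 10:30–11:00, 12:35–13:10, 13:45–14:15, 14:30–15:20.
Farrukh ∩ Quinn ∩ Oksana ∩ Yolanda: 10:40–11:00, 12:35–13:10, 13:45–14:15, 14:30–15:15.
Windows ≥ 20 min: 10:40–11:00, 12:35–13:10, 13:45–14:15, 14:30–15:15.
Earliest such window starts at 10:40.

10:40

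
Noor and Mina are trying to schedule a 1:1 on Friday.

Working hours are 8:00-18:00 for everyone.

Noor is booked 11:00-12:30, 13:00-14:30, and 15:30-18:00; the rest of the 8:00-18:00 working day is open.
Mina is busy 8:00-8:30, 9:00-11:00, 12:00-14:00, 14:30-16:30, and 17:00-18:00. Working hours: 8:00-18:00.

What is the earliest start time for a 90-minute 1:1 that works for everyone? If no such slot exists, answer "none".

none

Noor free within 08:00–18:00: 08:00–11:00, 12:30–13:00, 14:30–15:30.
Mina free within 08:00–18:00: 08:30–09:00, 11:00–12:00, 14:00–14:30, 16:30–17:00.
Noor ∩ Mina: 08:30–09:00.
Windows ≥ 90 min: (none).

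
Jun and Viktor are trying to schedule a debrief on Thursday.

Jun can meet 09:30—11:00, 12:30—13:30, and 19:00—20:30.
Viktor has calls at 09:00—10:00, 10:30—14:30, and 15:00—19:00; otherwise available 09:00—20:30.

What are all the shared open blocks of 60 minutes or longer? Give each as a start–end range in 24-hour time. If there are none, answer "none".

Viktor free within 09:00–20:30: 10:00–10:30, 14:30–15:00, 19:00–20:30.
Jun ∩ Viktor: 10:00–10:30, 19:00–20:30.
Windows ≥ 60 min: 19:00–20:30.

19:00–20:30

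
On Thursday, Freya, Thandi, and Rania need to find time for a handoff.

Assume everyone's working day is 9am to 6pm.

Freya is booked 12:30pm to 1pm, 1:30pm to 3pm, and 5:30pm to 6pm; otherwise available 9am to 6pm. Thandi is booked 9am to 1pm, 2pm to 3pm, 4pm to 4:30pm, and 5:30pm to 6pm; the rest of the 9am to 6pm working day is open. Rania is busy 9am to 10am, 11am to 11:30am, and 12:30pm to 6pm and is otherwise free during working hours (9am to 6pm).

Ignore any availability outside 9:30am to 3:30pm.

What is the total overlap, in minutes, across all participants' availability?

0 minutes

Freya free within 09:00–18:00: 09:00–12:30, 13:00–13:30, 15:00–17:30.
Thandi free within 09:00–18:00: 13:00–14:00, 15:00–16:00, 16:30–17:30.
Rania free within 09:00–18:00: 10:00–11:00, 11:30–12:30.
Freya ∩ Thandi: 13:00–13:30, 15:00–16:00, 16:30–17:30.
Freya ∩ Thandi ∩ Rania: (none).
Restricted to 09:30–15:30: (none).
Total common minutes: 0.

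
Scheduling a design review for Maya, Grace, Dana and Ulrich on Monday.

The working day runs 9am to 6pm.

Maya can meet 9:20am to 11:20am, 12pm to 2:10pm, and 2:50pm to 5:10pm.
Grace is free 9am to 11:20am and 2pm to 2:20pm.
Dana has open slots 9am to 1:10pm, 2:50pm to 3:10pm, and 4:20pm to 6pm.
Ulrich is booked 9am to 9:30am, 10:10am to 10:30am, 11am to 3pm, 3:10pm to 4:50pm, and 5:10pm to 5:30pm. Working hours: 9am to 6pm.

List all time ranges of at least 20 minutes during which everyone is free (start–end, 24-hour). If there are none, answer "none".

09:30–10:10, 10:30–11:00

Ulrich free within 09:00–18:00: 09:30–10:10, 10:30–11:00, 15:00–15:10, 16:50–17:10, 17:30–18:00.
Maya ∩ Grace: 09:20–11:20, 14:00–14:10.
Maya ∩ Grace ∩ Dana: 09:20–11:20.
Maya ∩ Grace ∩ Dana ∩ Ulrich: 09:30–10:10, 10:30–11:00.
Windows ≥ 20 min: 09:30–10:10, 10:30–11:00.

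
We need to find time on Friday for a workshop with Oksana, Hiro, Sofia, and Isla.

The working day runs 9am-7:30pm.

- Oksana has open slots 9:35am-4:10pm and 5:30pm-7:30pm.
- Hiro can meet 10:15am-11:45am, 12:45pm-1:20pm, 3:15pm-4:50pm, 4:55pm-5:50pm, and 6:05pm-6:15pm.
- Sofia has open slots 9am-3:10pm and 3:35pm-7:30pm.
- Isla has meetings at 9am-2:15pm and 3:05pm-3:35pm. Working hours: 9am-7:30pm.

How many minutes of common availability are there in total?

Isla free within 09:00–19:30: 14:15–15:05, 15:35–19:30.
Oksana ∩ Hiro: 10:15–11:45, 12:45–13:20, 15:15–16:10, 17:30–17:50, 18:05–18:15.
Oksana ∩ Hiro ∩ Sofia: 10:15–11:45, 12:45–13:20, 15:35–16:10, 17:30–17:50, 18:05–18:15.
Oksana ∩ Hiro ∩ Sofia ∩ Isla: 15:35–16:10, 17:30–17:50, 18:05–18:15.
Total common minutes: 35 + 20 + 10 = 65.

65 minutes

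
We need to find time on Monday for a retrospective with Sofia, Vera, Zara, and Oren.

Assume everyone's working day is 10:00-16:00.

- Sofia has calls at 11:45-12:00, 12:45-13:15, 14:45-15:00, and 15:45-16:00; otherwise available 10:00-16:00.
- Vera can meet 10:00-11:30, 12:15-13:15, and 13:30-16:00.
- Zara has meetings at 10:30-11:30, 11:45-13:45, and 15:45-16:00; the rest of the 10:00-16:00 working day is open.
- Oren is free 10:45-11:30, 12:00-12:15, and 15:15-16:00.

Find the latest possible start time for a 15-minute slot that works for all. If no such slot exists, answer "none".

15:30

Sofia free within 10:00–16:00: 10:00–11:45, 12:00–12:45, 13:15–14:45, 15:00–15:45.
Zara free within 10:00–16:00: 10:00–10:30, 11:30–11:45, 13:45–15:45.
Sofia ∩ Vera: 10:00–11:30, 12:15–12:45, 13:30–14:45, 15:00–15:45.
Sofia ∩ Vera ∩ Zara: 10:00–10:30, 13:45–14:45, 15:00–15:45.
Sofia ∩ Vera ∩ Zara ∩ Oren: 15:15–15:45.
Windows ≥ 15 min: 15:15–15:45.
Latest start in the last window 15:15–15:45 is 15:45 − 15 min = 15:30.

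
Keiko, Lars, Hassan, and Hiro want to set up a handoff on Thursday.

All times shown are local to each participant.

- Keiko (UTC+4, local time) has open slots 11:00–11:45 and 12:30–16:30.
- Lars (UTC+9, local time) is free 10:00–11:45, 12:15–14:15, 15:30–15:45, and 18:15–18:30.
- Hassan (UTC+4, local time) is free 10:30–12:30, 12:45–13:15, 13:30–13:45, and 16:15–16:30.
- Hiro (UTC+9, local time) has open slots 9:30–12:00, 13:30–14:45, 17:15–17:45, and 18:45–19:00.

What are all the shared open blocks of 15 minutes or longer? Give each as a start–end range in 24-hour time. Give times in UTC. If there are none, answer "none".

none

Keiko → UTC: 07:00–07:45, 08:30–12:30.
Lars → UTC: 01:00–02:45, 03:15–05:15, 06:30–06:45, 09:15–09:30.
Hassan → UTC: 06:30–08:30, 08:45–09:15, 09:30–09:45, 12:15–12:30.
Hiro → UTC: 00:30–03:00, 04:30–05:45, 08:15–08:45, 09:45–10:00.
Keiko ∩ Lars: 09:15–09:30.
Keiko ∩ Lars ∩ Hassan: (none).
Keiko ∩ Lars ∩ Hassan ∩ Hiro: (none).
Windows ≥ 15 min: (none).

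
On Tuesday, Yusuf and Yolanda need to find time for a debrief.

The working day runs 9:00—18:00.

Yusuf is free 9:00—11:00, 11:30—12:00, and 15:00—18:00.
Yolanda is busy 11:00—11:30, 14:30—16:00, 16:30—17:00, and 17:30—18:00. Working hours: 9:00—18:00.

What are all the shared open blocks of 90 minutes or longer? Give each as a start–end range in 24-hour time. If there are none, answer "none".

Yolanda free within 09:00–18:00: 09:00–11:00, 11:30–14:30, 16:00–16:30, 17:00–17:30.
Yusuf ∩ Yolanda: 09:00–11:00, 11:30–12:00, 16:00–16:30, 17:00–17:30.
Windows ≥ 90 min: 09:00–11:00.

09:00–11:00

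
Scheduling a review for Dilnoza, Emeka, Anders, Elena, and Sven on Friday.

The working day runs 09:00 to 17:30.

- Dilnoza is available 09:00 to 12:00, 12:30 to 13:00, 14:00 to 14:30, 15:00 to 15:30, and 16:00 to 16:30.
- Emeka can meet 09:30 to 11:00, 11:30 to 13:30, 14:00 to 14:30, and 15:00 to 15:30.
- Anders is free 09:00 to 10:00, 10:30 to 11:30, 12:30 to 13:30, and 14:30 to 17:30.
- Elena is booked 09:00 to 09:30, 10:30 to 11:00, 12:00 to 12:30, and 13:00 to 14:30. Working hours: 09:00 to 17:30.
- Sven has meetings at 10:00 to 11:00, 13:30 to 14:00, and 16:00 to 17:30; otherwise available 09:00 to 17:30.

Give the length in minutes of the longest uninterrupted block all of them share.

Elena free within 09:00–17:30: 09:30–10:30, 11:00–12:00, 12:30–13:00, 14:30–17:30.
Sven free within 09:00–17:30: 09:00–10:00, 11:00–13:30, 14:00–16:00.
Dilnoza ∩ Emeka: 09:30–11:00, 11:30–12:00, 12:30–13:00, 14:00–14:30, 15:00–15:30.
Dilnoza ∩ Emeka ∩ Anders: 09:30–10:00, 10:30–11:00, 12:30–13:00, 15:00–15:30.
Dilnoza ∩ Emeka ∩ Anders ∩ Elena: 09:30–10:00, 12:30–13:00, 15:00–15:30.
Dilnoza ∩ Emeka ∩ Anders ∩ Elena ∩ Sven: 09:30–10:00, 12:30–13:00, 15:00–15:30.
Common window lengths: 30, 30, 30 min; longest is 30.

30 minutes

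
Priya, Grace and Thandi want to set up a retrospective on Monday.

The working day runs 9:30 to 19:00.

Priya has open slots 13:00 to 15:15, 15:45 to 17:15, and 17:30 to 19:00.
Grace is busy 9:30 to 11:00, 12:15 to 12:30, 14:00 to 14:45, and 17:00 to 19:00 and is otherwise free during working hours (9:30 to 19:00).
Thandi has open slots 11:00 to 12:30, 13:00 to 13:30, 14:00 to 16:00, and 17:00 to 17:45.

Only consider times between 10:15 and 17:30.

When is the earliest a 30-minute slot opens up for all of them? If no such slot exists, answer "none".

Grace free within 09:30–19:00: 11:00–12:15, 12:30–14:00, 14:45–17:00.
Priya ∩ Grace: 13:00–14:00, 14:45–15:15, 15:45–17:00.
Priya ∩ Grace ∩ Thandi: 13:00–13:30, 14:45–15:15, 15:45–16:00.
Restricted to 10:15–17:30: 13:00–13:30, 14:45–15:15, 15:45–16:00.
Windows ≥ 30 min: 13:00–13:30, 14:45–15:15.
Earliest such window starts at 13:00.

13:00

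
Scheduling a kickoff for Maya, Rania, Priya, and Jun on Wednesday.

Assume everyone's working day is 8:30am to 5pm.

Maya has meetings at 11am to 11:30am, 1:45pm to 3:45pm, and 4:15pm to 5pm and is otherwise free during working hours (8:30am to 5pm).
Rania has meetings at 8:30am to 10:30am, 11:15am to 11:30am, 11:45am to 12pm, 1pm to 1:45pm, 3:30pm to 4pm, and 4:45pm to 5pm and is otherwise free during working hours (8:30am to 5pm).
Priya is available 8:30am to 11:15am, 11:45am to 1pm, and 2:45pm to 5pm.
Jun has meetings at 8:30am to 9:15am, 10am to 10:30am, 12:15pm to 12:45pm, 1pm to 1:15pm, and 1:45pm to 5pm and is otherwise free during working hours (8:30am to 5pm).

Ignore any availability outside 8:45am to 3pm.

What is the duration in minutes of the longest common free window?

30 minutes

Maya free within 08:30–17:00: 08:30–11:00, 11:30–13:45, 15:45–16:15.
Rania free within 08:30–17:00: 10:30–11:15, 11:30–11:45, 12:00–13:00, 13:45–15:30, 16:00–16:45.
Jun free within 08:30–17:00: 09:15–10:00, 10:30–12:15, 12:45–13:00, 13:15–13:45.
Maya ∩ Rania: 10:30–11:00, 11:30–11:45, 12:00–13:00, 16:00–16:15.
Maya ∩ Rania ∩ Priya: 10:30–11:00, 12:00–13:00, 16:00–16:15.
Maya ∩ Rania ∩ Priya ∩ Jun: 10:30–11:00, 12:00–12:15, 12:45–13:00.
Restricted to 08:45–15:00: 10:30–11:00, 12:00–12:15, 12:45–13:00.
Common window lengths: 30, 15, 15 min; longest is 30.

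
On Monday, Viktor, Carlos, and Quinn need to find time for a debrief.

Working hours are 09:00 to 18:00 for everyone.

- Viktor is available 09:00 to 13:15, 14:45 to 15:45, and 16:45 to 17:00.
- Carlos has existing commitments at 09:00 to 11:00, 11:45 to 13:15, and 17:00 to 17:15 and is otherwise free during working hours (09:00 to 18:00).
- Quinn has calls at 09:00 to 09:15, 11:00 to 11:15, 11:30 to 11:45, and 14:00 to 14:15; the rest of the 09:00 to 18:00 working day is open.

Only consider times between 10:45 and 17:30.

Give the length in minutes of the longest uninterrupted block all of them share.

Carlos free within 09:00–18:00: 11:00–11:45, 13:15–17:00, 17:15–18:00.
Quinn free within 09:00–18:00: 09:15–11:00, 11:15–11:30, 11:45–14:00, 14:15–18:00.
Viktor ∩ Carlos: 11:00–11:45, 14:45–15:45, 16:45–17:00.
Viktor ∩ Carlos ∩ Quinn: 11:15–11:30, 14:45–15:45, 16:45–17:00.
Restricted to 10:45–17:30: 11:15–11:30, 14:45–15:45, 16:45–17:00.
Common window lengths: 15, 60, 15 min; longest is 60.

60 minutes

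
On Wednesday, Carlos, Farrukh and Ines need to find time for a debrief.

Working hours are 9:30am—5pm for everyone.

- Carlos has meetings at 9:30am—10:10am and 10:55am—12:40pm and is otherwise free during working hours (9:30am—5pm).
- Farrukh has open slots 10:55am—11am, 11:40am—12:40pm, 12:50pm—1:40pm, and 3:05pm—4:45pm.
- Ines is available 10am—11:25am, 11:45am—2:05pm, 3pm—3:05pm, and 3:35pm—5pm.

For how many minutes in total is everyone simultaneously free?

120 minutes

Carlos free within 09:30–17:00: 10:10–10:55, 12:40–17:00.
Carlos ∩ Farrukh: 12:50–13:40, 15:05–16:45.
Carlos ∩ Farrukh ∩ Ines: 12:50–13:40, 15:35–16:45.
Total common minutes: 50 + 70 = 120.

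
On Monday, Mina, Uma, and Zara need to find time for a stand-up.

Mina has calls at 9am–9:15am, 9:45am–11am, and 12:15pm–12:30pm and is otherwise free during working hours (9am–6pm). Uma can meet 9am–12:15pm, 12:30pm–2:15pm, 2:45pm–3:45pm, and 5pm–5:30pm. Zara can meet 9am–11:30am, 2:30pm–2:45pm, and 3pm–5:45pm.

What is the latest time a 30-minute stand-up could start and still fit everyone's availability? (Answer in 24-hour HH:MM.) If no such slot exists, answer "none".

17:00

Mina free within 09:00–18:00: 09:15–09:45, 11:00–12:15, 12:30–18:00.
Mina ∩ Uma: 09:15–09:45, 11:00–12:15, 12:30–14:15, 14:45–15:45, 17:00–17:30.
Mina ∩ Uma ∩ Zara: 09:15–09:45, 11:00–11:30, 15:00–15:45, 17:00–17:30.
Windows ≥ 30 min: 09:15–09:45, 11:00–11:30, 15:00–15:45, 17:00–17:30.
Latest start in the last window 17:00–17:30 is 17:30 − 30 min = 17:00.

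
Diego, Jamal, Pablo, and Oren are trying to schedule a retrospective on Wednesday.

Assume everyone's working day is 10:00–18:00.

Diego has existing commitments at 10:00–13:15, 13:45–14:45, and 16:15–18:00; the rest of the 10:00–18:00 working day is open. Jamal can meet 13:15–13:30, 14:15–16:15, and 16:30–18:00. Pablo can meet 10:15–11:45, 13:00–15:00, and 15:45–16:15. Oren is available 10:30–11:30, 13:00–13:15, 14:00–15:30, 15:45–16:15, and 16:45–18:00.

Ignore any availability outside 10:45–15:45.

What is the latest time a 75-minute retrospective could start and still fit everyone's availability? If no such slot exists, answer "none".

Diego free within 10:00–18:00: 13:15–13:45, 14:45–16:15.
Diego ∩ Jamal: 13:15–13:30, 14:45–16:15.
Diego ∩ Jamal ∩ Pablo: 13:15–13:30, 14:45–15:00, 15:45–16:15.
Diego ∩ Jamal ∩ Pablo ∩ Oren: 14:45–15:00, 15:45–16:15.
Restricted to 10:45–15:45: 14:45–15:00.
Windows ≥ 75 min: (none).

none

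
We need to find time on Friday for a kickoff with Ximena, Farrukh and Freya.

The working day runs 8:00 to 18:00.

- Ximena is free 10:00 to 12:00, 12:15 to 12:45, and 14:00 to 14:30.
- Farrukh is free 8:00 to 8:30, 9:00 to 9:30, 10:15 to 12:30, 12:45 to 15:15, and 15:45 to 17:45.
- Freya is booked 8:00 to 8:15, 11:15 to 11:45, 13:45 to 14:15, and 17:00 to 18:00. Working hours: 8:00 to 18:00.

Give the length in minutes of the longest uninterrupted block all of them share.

Freya free within 08:00–18:00: 08:15–11:15, 11:45–13:45, 14:15–17:00.
Ximena ∩ Farrukh: 10:15–12:00, 12:15–12:30, 14:00–14:30.
Ximena ∩ Farrukh ∩ Freya: 10:15–11:15, 11:45–12:00, 12:15–12:30, 14:15–14:30.
Common window lengths: 60, 15, 15, 15 min; longest is 60.

60 minutes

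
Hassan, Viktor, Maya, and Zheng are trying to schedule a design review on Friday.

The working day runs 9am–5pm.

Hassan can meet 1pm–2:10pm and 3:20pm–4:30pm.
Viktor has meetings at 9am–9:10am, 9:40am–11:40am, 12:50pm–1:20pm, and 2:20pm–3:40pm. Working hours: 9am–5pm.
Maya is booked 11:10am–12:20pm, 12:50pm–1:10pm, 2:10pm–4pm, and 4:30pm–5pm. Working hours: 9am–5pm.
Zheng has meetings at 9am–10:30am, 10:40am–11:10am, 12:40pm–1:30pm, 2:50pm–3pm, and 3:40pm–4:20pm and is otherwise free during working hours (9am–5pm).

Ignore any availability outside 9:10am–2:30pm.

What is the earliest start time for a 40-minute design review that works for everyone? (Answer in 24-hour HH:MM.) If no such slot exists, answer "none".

13:30

Viktor free within 09:00–17:00: 09:10–09:40, 11:40–12:50, 13:20–14:20, 15:40–17:00.
Maya free within 09:00–17:00: 09:00–11:10, 12:20–12:50, 13:10–14:10, 16:00–16:30.
Zheng free within 09:00–17:00: 10:30–10:40, 11:10–12:40, 13:30–14:50, 15:00–15:40, 16:20–17:00.
Hassan ∩ Viktor: 13:20–14:10, 15:40–16:30.
Hassan ∩ Viktor ∩ Maya: 13:20–14:10, 16:00–16:30.
Hassan ∩ Viktor ∩ Maya ∩ Zheng: 13:30–14:10, 16:20–16:30.
Restricted to 09:10–14:30: 13:30–14:10.
Windows ≥ 40 min: 13:30–14:10.
Earliest such window starts at 13:30.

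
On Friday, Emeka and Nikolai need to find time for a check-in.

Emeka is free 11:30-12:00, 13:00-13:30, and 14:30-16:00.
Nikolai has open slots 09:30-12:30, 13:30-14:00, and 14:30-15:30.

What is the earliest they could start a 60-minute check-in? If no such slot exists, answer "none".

14:30

Emeka ∩ Nikolai: 11:30–12:00, 14:30–15:30.
Windows ≥ 60 min: 14:30–15:30.
Earliest such window starts at 14:30.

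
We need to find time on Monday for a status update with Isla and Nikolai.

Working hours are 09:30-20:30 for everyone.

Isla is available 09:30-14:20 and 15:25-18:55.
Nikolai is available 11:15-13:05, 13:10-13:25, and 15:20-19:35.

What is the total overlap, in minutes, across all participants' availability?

335 minutes

Isla ∩ Nikolai: 11:15–13:05, 13:10–13:25, 15:25–18:55.
Total common minutes: 110 + 15 + 210 = 335.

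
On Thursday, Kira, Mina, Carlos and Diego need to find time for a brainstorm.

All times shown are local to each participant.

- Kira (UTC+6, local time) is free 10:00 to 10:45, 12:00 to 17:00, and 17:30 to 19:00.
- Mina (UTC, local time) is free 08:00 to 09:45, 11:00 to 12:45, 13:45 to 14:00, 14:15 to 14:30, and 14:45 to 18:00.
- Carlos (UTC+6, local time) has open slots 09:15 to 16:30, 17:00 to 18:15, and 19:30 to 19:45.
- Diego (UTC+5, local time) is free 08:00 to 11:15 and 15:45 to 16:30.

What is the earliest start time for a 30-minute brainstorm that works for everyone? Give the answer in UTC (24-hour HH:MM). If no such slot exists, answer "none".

none

Kira → UTC: 04:00–04:45, 06:00–11:00, 11:30–13:00.
Mina → UTC: 08:00–09:45, 11:00–12:45, 13:45–14:00, 14:15–14:30, 14:45–18:00.
Carlos → UTC: 03:15–10:30, 11:00–12:15, 13:30–13:45.
Diego → UTC: 03:00–06:15, 10:45–11:30.
Kira ∩ Mina: 08:00–09:45, 11:30–12:45.
Kira ∩ Mina ∩ Carlos: 08:00–09:45, 11:30–12:15.
Kira ∩ Mina ∩ Carlos ∩ Diego: (none).
Windows ≥ 30 min: (none).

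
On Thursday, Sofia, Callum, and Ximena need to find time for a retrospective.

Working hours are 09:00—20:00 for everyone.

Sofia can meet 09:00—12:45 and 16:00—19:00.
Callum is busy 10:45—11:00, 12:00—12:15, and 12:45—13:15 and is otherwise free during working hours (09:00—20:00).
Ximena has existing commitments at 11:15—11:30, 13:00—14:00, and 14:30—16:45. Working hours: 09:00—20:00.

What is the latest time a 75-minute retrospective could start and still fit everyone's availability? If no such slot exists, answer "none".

Callum free within 09:00–20:00: 09:00–10:45, 11:00–12:00, 12:15–12:45, 13:15–20:00.
Ximena free within 09:00–20:00: 09:00–11:15, 11:30–13:00, 14:00–14:30, 16:45–20:00.
Sofia ∩ Callum: 09:00–10:45, 11:00–12:00, 12:15–12:45, 16:00–19:00.
Sofia ∩ Callum ∩ Ximena: 09:00–10:45, 11:00–11:15, 11:30–12:00, 12:15–12:45, 16:45–19:00.
Windows ≥ 75 min: 09:00–10:45, 16:45–19:00.
Latest start in the last window 16:45–19:00 is 19:00 − 75 min = 17:45.

17:45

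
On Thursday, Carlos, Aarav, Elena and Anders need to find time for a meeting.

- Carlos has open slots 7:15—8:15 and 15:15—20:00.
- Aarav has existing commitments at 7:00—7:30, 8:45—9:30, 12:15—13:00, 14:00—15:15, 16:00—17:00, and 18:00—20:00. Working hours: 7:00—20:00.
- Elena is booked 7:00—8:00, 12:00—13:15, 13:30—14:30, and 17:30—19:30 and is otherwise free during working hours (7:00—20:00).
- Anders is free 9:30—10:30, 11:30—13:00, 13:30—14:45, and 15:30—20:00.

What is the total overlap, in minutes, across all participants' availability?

Aarav free within 07:00–20:00: 07:30–08:45, 09:30–12:15, 13:00–14:00, 15:15–16:00, 17:00–18:00.
Elena free within 07:00–20:00: 08:00–12:00, 13:15–13:30, 14:30–17:30, 19:30–20:00.
Carlos ∩ Aarav: 07:30–08:15, 15:15–16:00, 17:00–18:00.
Carlos ∩ Aarav ∩ Elena: 08:00–08:15, 15:15–16:00, 17:00–17:30.
Carlos ∩ Aarav ∩ Elena ∩ Anders: 15:30–16:00, 17:00–17:30.
Total common minutes: 30 + 30 = 60.

60 minutes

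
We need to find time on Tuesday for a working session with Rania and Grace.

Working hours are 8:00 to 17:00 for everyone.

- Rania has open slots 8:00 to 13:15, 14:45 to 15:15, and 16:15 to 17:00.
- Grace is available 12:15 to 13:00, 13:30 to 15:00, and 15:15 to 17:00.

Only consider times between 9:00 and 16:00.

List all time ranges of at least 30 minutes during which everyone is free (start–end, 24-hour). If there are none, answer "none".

Rania ∩ Grace: 12:15–13:00, 14:45–15:00, 16:15–17:00.
Restricted to 09:00–16:00: 12:15–13:00, 14:45–15:00.
Windows ≥ 30 min: 12:15–13:00.

12:15–13:00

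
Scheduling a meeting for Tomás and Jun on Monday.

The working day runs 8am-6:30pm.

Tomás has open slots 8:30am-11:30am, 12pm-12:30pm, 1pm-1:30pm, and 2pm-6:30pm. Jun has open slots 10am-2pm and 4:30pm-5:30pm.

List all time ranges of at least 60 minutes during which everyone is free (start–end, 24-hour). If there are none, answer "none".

Tomás ∩ Jun: 10:00–11:30, 12:00–12:30, 13:00–13:30, 16:30–17:30.
Windows ≥ 60 min: 10:00–11:30, 16:30–17:30.

10:00–11:30, 16:30–17:30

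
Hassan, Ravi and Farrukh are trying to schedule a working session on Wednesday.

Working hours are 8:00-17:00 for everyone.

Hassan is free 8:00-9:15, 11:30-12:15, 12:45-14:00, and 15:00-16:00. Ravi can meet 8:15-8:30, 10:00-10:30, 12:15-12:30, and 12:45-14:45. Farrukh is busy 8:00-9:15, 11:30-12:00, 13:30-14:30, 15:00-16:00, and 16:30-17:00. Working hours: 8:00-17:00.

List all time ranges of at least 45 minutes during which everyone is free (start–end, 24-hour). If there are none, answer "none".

Farrukh free within 08:00–17:00: 09:15–11:30, 12:00–13:30, 14:30–15:00, 16:00–16:30.
Hassan ∩ Ravi: 08:15–08:30, 12:45–14:00.
Hassan ∩ Ravi ∩ Farrukh: 12:45–13:30.
Windows ≥ 45 min: 12:45–13:30.

12:45–13:30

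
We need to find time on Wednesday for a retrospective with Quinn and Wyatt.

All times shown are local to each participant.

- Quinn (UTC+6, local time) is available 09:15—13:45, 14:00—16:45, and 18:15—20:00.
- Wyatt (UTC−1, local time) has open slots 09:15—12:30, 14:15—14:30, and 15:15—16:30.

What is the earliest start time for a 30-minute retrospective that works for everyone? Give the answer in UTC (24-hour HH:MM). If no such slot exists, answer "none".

10:15

Quinn → UTC: 03:15–07:45, 08:00–10:45, 12:15–14:00.
Wyatt → UTC: 10:15–13:30, 15:15–15:30, 16:15–17:30.
Quinn ∩ Wyatt: 10:15–10:45, 12:15–13:30.
Windows ≥ 30 min: 10:15–10:45, 12:15–13:30.
Earliest such window starts at 10:15.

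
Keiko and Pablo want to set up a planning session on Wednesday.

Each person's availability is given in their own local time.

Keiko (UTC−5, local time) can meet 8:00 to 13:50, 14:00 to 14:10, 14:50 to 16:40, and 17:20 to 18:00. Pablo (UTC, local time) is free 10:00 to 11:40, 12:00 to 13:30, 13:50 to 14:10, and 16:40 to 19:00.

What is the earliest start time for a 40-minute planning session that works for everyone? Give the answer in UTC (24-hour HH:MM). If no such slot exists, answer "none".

Keiko → UTC: 13:00–18:50, 19:00–19:10, 19:50–21:40, 22:20–23:00.
Pablo → UTC: 10:00–11:40, 12:00–13:30, 13:50–14:10, 16:40–19:00.
Keiko ∩ Pablo: 13:00–13:30, 13:50–14:10, 16:40–18:50.
Windows ≥ 40 min: 16:40–18:50.
Earliest such window starts at 16:40.

16:40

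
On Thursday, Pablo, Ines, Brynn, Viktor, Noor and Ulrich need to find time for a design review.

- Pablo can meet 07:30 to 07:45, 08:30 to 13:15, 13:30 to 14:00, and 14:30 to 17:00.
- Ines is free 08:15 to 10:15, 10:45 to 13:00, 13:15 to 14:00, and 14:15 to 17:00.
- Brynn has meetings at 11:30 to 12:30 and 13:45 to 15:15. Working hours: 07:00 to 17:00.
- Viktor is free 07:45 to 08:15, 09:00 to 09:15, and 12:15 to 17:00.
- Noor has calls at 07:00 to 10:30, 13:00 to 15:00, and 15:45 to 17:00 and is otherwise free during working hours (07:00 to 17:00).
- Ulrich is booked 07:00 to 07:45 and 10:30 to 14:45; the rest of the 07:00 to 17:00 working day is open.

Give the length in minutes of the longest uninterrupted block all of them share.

Brynn free within 07:00–17:00: 07:00–11:30, 12:30–13:45, 15:15–17:00.
Noor free within 07:00–17:00: 10:30–13:00, 15:00–15:45.
Ulrich free within 07:00–17:00: 07:45–10:30, 14:45–17:00.
Pablo ∩ Ines: 08:30–10:15, 10:45–13:00, 13:30–14:00, 14:30–17:00.
Pablo ∩ Ines ∩ Brynn: 08:30–10:15, 10:45–11:30, 12:30–13:00, 13:30–13:45, 15:15–17:00.
Pablo ∩ Ines ∩ Brynn ∩ Viktor: 09:00–09:15, 12:30–13:00, 13:30–13:45, 15:15–17:00.
Pablo ∩ Ines ∩ Brynn ∩ Viktor ∩ Noor: 12:30–13:00, 15:15–15:45.
Pablo ∩ Ines ∩ Brynn ∩ Viktor ∩ Noor ∩ Ulrich: 15:15–15:45.
Single common window of 30 minutes.

30 minutes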